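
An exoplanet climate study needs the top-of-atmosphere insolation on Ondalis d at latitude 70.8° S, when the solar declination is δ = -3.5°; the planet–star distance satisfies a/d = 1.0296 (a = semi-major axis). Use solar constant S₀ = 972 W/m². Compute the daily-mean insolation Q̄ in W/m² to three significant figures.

Q̄ ≈ 139 W/m²

cos H₀ = −tan(-70.8°) tan(-3.500°) = -0.1756, H₀ = 1.7473 rad.
Bracket: H₀ sin φ sin δ + cos φ cos δ sin H₀ = 1.7473×-0.94438×-0.06105 + 0.32887×0.99813×0.98446 = 0.100740 + 0.323154 = 0.423894.
Inverse-square distance factor (a/d)² = 1.0296² = 1.060076.
Q̄ = (S₀/π) × 1.060076 × [bracket] = (972/π) × 1.060076 × 0.423894 = 139.0 W/m².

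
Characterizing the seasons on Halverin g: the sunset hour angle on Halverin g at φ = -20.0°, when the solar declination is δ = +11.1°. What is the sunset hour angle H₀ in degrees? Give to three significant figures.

cos H₀ = −tan φ · tan δ = −tan(-20.0°) × tan(+11.100°) = 0.0714, so H₀ = 1.4993 rad = 85.91°.

H₀ = 85.9°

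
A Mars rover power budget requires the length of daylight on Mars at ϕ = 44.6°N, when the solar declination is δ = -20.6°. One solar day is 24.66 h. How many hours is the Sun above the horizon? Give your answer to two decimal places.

cos h₀ = −tan ϕ · tan δ = −tan(+44.6°) × tan(-20.600°) = 0.3707, so h₀ = 1.1911 rad = 68.24°.
Daylight = 2h₀/(2π) × 24.66 h = (1.1911/π) × 24.66 = 9.35 h.

9.35 h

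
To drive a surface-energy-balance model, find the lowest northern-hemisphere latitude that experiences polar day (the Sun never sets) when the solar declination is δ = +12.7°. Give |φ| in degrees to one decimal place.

|φ| = 77.3°

Polar day requires cos H₀ = −tan φ tan δ ≤ −1, i.e. tan φ tan δ ≥ 1.
The boundary is |tan φ| · |tan δ| = 1, so |φ| = 90° − |δ| = 90° − 12.7° = 77.3° in the northern hemisphere.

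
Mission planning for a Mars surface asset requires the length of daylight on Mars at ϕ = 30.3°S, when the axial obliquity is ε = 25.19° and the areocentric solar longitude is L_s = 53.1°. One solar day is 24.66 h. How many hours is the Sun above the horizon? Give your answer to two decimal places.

sin δ = sin 25.19° × sin 53.1° = 0.34036, so δ = +19.899°.
cos h₀ = −tan ϕ · tan δ = −tan(-30.3°) × tan(+19.899°) = 0.2115, so h₀ = 1.3577 rad = 77.79°.
Daylight = 2h₀/(2π) × 24.66 h = (1.3577/π) × 24.66 = 10.66 h.

10.66 h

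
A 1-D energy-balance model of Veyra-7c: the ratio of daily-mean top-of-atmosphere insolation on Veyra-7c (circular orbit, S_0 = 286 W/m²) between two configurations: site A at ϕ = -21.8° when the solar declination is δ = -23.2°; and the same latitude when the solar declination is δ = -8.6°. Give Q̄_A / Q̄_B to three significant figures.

Q̄_A / Q̄_B ≈ 1.09

— Configuration A (ϕ=-21.8°):
cos h₀ = −tan(-21.8°) tan(-23.200°) = -0.1714, h₀ = 1.7431 rad.
Bracket: h₀ sin ϕ sin δ + cos ϕ cos δ sin h₀ = 1.7431×-0.37137×-0.39394 + 0.92849×0.91914×0.98520 = 0.255011 + 0.840782 = 1.095793.
Q̄ = (S_0/π) × [bracket] = (286/π) × 1.095793 = 99.757 W/m².
— Configuration B (ϕ=-21.8°):
cos h₀ = −tan(-21.8°) tan(-8.600°) = -0.0605, h₀ = 1.6313 rad.
Bracket: h₀ sin ϕ sin δ + cos ϕ cos δ sin h₀ = 1.6313×-0.37137×-0.14954 + 0.92849×0.98876×0.99817 = 0.090594 + 0.916374 = 1.006968.
Q̄ = (S_0/π) × [bracket] = (286/π) × 1.006968 = 91.671 W/m².
Ratio Q̄_A / Q̄_B = 99.757 / 91.671 = 1.088.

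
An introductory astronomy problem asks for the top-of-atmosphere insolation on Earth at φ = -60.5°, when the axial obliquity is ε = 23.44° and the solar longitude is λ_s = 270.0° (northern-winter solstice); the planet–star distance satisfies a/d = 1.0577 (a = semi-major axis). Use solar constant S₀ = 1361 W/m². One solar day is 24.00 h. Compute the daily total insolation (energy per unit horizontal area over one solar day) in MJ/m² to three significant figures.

47.6 MJ/m²

Solar declination: sin δ = sin ε · sin λ_s = sin 23.44° × sin 270.0° = -0.39779, so δ = -23.440°.
cos H₀ = −tan(-60.5°) tan(-23.440°) = -0.7663, H₀ = 2.4439 rad.
Bracket: H₀ sin φ sin δ + cos φ cos δ sin H₀ = 2.4439×-0.87036×-0.39779 + 0.49242×0.91748×0.64245 = 0.846128 + 0.290250 = 1.136378.
Inverse-square distance factor (a/d)² = 1.0577² = 1.118729.
Q̄ = (S₀/π) × 1.118729 × [bracket] = (1361/π) × 1.118729 × 1.136378 = 550.75 W/m².
Daily total = Q̄ × 24.00 h × 3600 s/h = 550.75 × 24.00 × 3600 / 10⁶ = 47.58 MJ/m².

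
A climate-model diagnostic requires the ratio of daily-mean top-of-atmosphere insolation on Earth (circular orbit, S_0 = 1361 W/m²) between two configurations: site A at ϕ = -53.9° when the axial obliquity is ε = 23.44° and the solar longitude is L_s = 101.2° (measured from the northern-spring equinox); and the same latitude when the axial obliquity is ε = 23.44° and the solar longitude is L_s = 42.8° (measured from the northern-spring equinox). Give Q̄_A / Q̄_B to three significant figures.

— Configuration A (ϕ=-53.9°):
Solar declination: sin δ = sin ε · sin L_s = sin 23.44° × sin 101.2° = 0.39021, so δ = +22.968°.
cos h₀ = −tan(-53.9°) tan(+22.968°) = 0.5812, h₀ = 0.9506 rad.
Bracket: h₀ sin ϕ sin δ + cos ϕ cos δ sin h₀ = 0.9506×-0.80799×0.39021 + 0.58920×0.92072×0.81377 = -0.299711 + 0.441461 = 0.141750.
Q̄ = (S_0/π) × [bracket] = (1361/π) × 0.141750 = 61.409 W/m².
— Configuration B (ϕ=-53.9°):
Solar declination: sin δ = sin ε · sin L_s = sin 23.44° × sin 42.8° = 0.27027, so δ = +15.681°.
cos h₀ = −tan(-53.9°) tan(+15.681°) = 0.3850, h₀ = 1.1756 rad.
Bracket: h₀ sin ϕ sin δ + cos ϕ cos δ sin h₀ = 1.1756×-0.80799×0.27027 + 0.58920×0.96278×0.92293 = -0.256722 + 0.523550 = 0.266828.
Q̄ = (S_0/π) × [bracket] = (1361/π) × 0.266828 = 115.60 W/m².
Ratio Q̄_A / Q̄_B = 61.409 / 115.60 = 0.5312.

Q̄_A / Q̄_B ≈ 0.531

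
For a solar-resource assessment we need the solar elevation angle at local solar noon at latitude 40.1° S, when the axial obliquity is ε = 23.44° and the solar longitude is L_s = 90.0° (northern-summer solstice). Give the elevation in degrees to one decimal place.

26.5°

Solar declination: sin δ = sin ε · sin L_s = sin 23.44° × sin 90.0° = 0.39779, so δ = +23.440°.
At local noon the hour angle is zero, so the zenith angle equals |ϕ − δ| = |-40.1° − (+23.440°)| = 63.540°.
Elevation = 90° − 63.540° = 26.5°.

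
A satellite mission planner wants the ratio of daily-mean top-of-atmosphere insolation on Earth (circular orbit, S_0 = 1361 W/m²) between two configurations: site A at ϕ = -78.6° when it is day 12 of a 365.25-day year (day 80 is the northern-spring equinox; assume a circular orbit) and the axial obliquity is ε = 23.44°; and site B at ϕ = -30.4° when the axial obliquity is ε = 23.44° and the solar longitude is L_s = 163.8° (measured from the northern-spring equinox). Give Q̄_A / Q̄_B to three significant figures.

— Configuration A (ϕ=-78.6°):
Solar longitude: L_s = 360° × (12 − 80)/365.25 = -67.023°, i.e. -67.023° + 360° = 292.977°.
sin δ = sin 23.44° × sin 292.977° = -0.36623, so δ = -21.483°.
cos h₀ = −tan(-78.6°) tan(-21.483°) = -1.9519 ≤ −1 ⇒ polar day, h₀ = π.
Bracket: h₀ sin ϕ sin δ + cos ϕ cos δ sin h₀ = 3.1416×-0.98027×-0.36623 + 0.19766×0.93053×0.00000 = 1.127848 + 0.000000 = 1.127848.
Q̄ = (S_0/π) × [bracket] = (1361/π) × 1.127848 = 488.61 W/m².
— Configuration B (ϕ=-30.4°):
Solar declination: sin δ = sin ε · sin L_s = sin 23.44° × sin 163.8° = 0.11098, so δ = +6.372°.
cos h₀ = −tan(-30.4°) tan(+6.372°) = 0.0655, h₀ = 1.5052 rad.
Bracket: h₀ sin ϕ sin δ + cos ϕ cos δ sin h₀ = 1.5052×-0.50603×0.11098 + 0.86251×0.99382×0.99785 = -0.084531 + 0.855337 = 0.770806.
Q̄ = (S_0/π) × [bracket] = (1361/π) × 0.770806 = 333.93 W/m².
Ratio Q̄_A / Q̄_B = 488.61 / 333.93 = 1.463.

Q̄_A / Q̄_B ≈ 1.46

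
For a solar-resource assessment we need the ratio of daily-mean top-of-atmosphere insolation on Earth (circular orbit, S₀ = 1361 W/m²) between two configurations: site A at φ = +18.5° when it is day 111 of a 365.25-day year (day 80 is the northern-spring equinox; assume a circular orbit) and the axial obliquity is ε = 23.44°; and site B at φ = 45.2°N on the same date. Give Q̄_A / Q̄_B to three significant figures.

Q̄_A / Q̄_B ≈ 1.11

— Configuration A (φ=+18.5°):
Solar longitude: λ_s = 360° × (111 − 80)/365.25 = 30.554°.
sin δ = sin 23.44° × sin 30.554° = 0.20222, so δ = +11.667°.
cos H₀ = −tan(+18.5°) tan(+11.667°) = -0.0691, H₀ = 1.6399 rad.
Bracket: H₀ sin φ sin δ + cos φ cos δ sin H₀ = 1.6399×0.31730×0.20222 + 0.94832×0.97934×0.99761 = 0.105223 + 0.926508 = 1.031731.
Q̄ = (S₀/π) × [bracket] = (1361/π) × 1.031731 = 446.97 W/m².
— Configuration B (φ=+45.2°):
cos H₀ = −tan(+45.2°) tan(+11.667°) = -0.2079, H₀ = 1.7803 rad.
Bracket: H₀ sin φ sin δ + cos φ cos δ sin H₀ = 1.7803×0.70957×0.20222 + 0.70463×0.97934×0.97814 = 0.255454 + 0.674987 = 0.930441.
Q̄ = (S₀/π) × [bracket] = (1361/π) × 0.930441 = 403.09 W/m².
Ratio Q̄_A / Q̄_B = 446.97 / 403.09 = 1.109.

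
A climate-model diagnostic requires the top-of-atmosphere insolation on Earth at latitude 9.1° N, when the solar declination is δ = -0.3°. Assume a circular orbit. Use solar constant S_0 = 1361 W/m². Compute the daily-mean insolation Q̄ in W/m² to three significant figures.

cos h₀ = −tan(+9.1°) tan(-0.300°) = 0.0008, h₀ = 1.5700 rad.
Bracket: h₀ sin ϕ sin δ + cos ϕ cos δ sin h₀ = 1.5700×0.15816×-0.00524 + 0.98741×0.99999×1.00000 = -0.001301 + 0.987400 = 0.986099.
Q̄ = (S_0/π) × [bracket] = (1361/π) × 0.986099 = 427.2 W/m².

Q̄ ≈ 427 W/m²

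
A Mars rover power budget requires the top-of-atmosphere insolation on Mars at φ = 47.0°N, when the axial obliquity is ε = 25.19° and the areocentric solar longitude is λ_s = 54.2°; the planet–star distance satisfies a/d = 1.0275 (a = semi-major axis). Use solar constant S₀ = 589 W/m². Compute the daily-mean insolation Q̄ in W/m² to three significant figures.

sin δ = sin 25.19° × sin 54.2° = 0.34521, so δ = +20.194°.
cos H₀ = −tan(+47.0°) tan(+20.194°) = -0.3944, H₀ = 1.9762 rad.
Bracket: H₀ sin φ sin δ + cos φ cos δ sin H₀ = 1.9762×0.73135×0.34521 + 0.68200×0.93853×0.91892 = 0.498930 + 0.588180 = 1.087110.
Inverse-square distance factor (a/d)² = 1.0275² = 1.055756.
Q̄ = (S₀/π) × 1.055756 × [bracket] = (589/π) × 1.055756 × 1.087110 = 215.2 W/m².

Q̄ ≈ 215 W/m²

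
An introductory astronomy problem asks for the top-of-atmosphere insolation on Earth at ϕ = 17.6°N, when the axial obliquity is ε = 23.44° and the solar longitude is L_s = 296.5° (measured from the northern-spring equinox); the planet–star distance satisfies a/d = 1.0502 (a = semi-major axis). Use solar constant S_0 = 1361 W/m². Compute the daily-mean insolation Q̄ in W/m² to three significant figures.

Q̄ ≈ 348 W/m²

Solar declination: sin δ = sin ε · sin L_s = sin 23.44° × sin 296.5° = -0.35599, so δ = -20.854°.
cos h₀ = −tan(+17.6°) tan(-20.854°) = 0.1208, h₀ = 1.4497 rad.
Bracket: h₀ sin ϕ sin δ + cos ϕ cos δ sin h₀ = 1.4497×0.30237×-0.35599 + 0.95319×0.93449×0.99267 = -0.156047 + 0.884217 = 0.728170.
Inverse-square distance factor (a/d)² = 1.0502² = 1.102920.
Q̄ = (S_0/π) × 1.102920 × [bracket] = (1361/π) × 1.102920 × 0.728170 = 347.9 W/m².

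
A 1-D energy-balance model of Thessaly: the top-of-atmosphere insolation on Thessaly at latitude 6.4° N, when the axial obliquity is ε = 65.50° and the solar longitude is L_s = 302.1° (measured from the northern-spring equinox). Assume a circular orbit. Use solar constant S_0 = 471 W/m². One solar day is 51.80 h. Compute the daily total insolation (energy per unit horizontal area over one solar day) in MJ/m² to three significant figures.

14.1 MJ/m²

Solar declination: sin δ = sin ε · sin L_s = sin 65.50° × sin 302.1° = -0.77085, so δ = -50.430°.
cos h₀ = −tan(+6.4°) tan(-50.430°) = 0.1357, h₀ = 1.4346 rad.
Bracket: h₀ sin ϕ sin δ + cos ϕ cos δ sin h₀ = 1.4346×0.11147×-0.77085 + 0.99377×0.63702×0.99075 = -0.123270 + 0.627196 = 0.503926.
Q̄ = (S_0/π) × [bracket] = (471/π) × 0.503926 = 75.551 W/m².
Daily total = Q̄ × 51.80 h × 3600 s/h = 75.551 × 51.80 × 3600 / 10⁶ = 14.09 MJ/m².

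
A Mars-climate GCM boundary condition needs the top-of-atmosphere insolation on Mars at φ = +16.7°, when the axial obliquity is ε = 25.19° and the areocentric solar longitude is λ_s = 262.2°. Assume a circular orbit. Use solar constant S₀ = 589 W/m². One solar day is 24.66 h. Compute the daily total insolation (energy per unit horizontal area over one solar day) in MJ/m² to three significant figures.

sin δ = sin 25.19° × sin 262.2° = -0.42168, so δ = -24.941°.
cos H₀ = −tan(+16.7°) tan(-24.941°) = 0.1395, H₀ = 1.4308 rad.
Bracket: H₀ sin φ sin δ + cos φ cos δ sin H₀ = 1.4308×0.28736×-0.42168 + 0.95782×0.90674×0.99022 = -0.173376 + 0.860000 = 0.686624.
Q̄ = (S₀/π) × [bracket] = (589/π) × 0.686624 = 128.73 W/m².
Daily total = Q̄ × 24.66 h × 3600 s/h = 128.73 × 24.66 × 3600 / 10⁶ = 11.43 MJ/m².

11.4 MJ/m²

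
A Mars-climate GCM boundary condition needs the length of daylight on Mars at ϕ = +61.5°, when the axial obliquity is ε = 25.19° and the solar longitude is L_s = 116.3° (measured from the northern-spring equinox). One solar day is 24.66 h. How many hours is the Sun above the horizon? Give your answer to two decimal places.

19.11 h

Solar declination: sin δ = sin ε · sin L_s = sin 25.19° × sin 116.3° = 0.38156, so δ = +22.431°.
cos h₀ = −tan ϕ · tan δ = −tan(+61.5°) × tan(+22.431°) = -0.7603, so h₀ = 2.4345 rad = 139.49°.
Daylight = 2h₀/(2π) × 24.66 h = (2.4345/π) × 24.66 = 19.11 h.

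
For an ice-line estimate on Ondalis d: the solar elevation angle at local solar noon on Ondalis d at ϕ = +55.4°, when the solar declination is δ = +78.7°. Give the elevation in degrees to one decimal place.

66.7°

At local noon the hour angle is zero, so the zenith angle equals |ϕ − δ| = |+55.4° − (+78.700°)| = 23.300°.
Elevation = 90° − 23.300° = 66.7°.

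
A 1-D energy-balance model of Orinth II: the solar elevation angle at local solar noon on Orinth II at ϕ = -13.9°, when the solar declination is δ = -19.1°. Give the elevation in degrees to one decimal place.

At local noon the hour angle is zero, so the zenith angle equals |ϕ − δ| = |-13.9° − (-19.100°)| = 5.200°.
Elevation = 90° − 5.200° = 84.8°.

84.8°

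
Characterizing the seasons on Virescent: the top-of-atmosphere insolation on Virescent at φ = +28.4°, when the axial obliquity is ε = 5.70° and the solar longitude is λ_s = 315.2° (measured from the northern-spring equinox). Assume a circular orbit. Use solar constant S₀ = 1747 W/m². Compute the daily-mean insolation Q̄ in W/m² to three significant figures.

Q̄ ≈ 459 W/m²

Solar declination: sin δ = sin ε · sin λ_s = sin 5.70° × sin 315.2° = -0.06998, so δ = -4.013°.
cos H₀ = −tan(+28.4°) tan(-4.013°) = 0.0379, H₀ = 1.5329 rad.
Bracket: H₀ sin φ sin δ + cos φ cos δ sin H₀ = 1.5329×0.47562×-0.06998 + 0.87965×0.99755×0.99928 = -0.051021 + 0.876863 = 0.825842.
Q̄ = (S₀/π) × [bracket] = (1747/π) × 0.825842 = 459.2 W/m².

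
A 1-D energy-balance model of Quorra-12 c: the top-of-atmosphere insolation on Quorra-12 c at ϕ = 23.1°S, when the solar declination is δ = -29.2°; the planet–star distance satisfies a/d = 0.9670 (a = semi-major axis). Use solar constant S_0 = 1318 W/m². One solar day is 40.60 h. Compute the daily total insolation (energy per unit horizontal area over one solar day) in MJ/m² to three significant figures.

64.6 MJ/m²

cos h₀ = −tan(-23.1°) tan(-29.200°) = -0.2384, h₀ = 1.8115 rad.
Bracket: h₀ sin ϕ sin δ + cos ϕ cos δ sin h₀ = 1.8115×-0.39234×-0.48786 + 0.91982×0.87292×0.97117 = 0.346734 + 0.779781 = 1.126515.
Inverse-square distance factor (a/d)² = 0.9670² = 0.935089.
Q̄ = (S_0/π) × 0.935089 × [bracket] = (1318/π) × 0.935089 × 1.126515 = 441.93 W/m².
Daily total = Q̄ × 40.60 h × 3600 s/h = 441.93 × 40.60 × 3600 / 10⁶ = 64.59 MJ/m².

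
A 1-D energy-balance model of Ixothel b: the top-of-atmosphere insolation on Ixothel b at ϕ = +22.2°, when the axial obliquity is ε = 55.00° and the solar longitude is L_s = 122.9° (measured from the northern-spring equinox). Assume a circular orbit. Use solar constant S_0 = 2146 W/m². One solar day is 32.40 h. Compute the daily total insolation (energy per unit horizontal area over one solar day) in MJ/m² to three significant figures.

90.1 MJ/m²

Solar declination: sin δ = sin ε · sin L_s = sin 55.00° × sin 122.9° = 0.68778, so δ = +43.454°.
cos h₀ = −tan(+22.2°) tan(+43.454°) = -0.3866, h₀ = 1.9678 rad.
Bracket: h₀ sin ϕ sin δ + cos ϕ cos δ sin h₀ = 1.9678×0.37784×0.68778 + 0.92587×0.72592×0.92223 = 0.511374 + 0.619838 = 1.131212.
Q̄ = (S_0/π) × [bracket] = (2146/π) × 1.131212 = 772.72 W/m².
Daily total = Q̄ × 32.40 h × 3600 s/h = 772.72 × 32.40 × 3600 / 10⁶ = 90.13 MJ/m².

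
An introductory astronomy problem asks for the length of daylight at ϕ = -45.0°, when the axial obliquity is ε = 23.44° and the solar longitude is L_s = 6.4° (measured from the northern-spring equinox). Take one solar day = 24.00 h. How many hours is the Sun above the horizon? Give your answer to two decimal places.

Solar declination: sin δ = sin ε · sin L_s = sin 23.44° × sin 6.4° = 0.04434, so δ = +2.541°.
cos h₀ = −tan ϕ · tan δ = −tan(-45.0°) × tan(+2.541°) = 0.0444, so h₀ = 1.5264 rad = 87.46°.
Daylight = 2h₀/(2π) × 24.00 h = (1.5264/π) × 24.00 = 11.66 h.

11.66 h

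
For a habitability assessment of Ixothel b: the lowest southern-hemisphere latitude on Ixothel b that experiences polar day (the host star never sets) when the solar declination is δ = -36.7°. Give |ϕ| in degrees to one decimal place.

Polar day requires cos h₀ = −tan ϕ tan δ ≤ −1, i.e. tan ϕ tan δ ≥ 1.
The boundary is |tan ϕ| · |tan δ| = 1, so |ϕ| = 90° − |δ| = 90° − 36.7° = 53.3° in the southern hemisphere.

|ϕ| = 53.3°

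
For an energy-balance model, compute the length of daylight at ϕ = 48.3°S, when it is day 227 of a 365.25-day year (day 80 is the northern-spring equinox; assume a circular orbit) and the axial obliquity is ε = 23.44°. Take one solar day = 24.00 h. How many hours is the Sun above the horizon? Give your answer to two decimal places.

Solar longitude: L_s = 360° × (227 − 80)/365.25 = 144.887°.
sin δ = sin 23.44° × sin 144.887° = 0.22880, so δ = +13.227°.
cos h₀ = −tan ϕ · tan δ = −tan(-48.3°) × tan(+13.227°) = 0.2638, so h₀ = 1.3038 rad = 74.70°.
Daylight = 2h₀/(2π) × 24.00 h = (1.3038/π) × 24.00 = 9.96 h.

9.96 h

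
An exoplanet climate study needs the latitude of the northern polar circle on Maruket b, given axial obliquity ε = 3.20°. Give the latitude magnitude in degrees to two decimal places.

The polar circle is the lowest latitude that experiences at least one full rotation of continuous daylight at the northern-summer solstice; it lies at |φ| = 90° − ε = 90° − 3.20° = 86.80°.

86.80°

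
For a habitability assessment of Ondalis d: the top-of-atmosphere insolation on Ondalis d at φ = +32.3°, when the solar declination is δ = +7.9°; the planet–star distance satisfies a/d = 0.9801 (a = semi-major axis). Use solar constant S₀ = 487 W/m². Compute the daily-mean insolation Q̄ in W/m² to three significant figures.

Q̄ ≈ 142 W/m²

cos H₀ = −tan(+32.3°) tan(+7.900°) = -0.0877, H₀ = 1.6586 rad.
Bracket: H₀ sin φ sin δ + cos φ cos δ sin H₀ = 1.6586×0.53435×0.13744 + 0.84526×0.99051×0.99615 = 0.121809 + 0.834015 = 0.955824.
Inverse-square distance factor (a/d)² = 0.9801² = 0.960596.
Q̄ = (S₀/π) × 0.960596 × [bracket] = (487/π) × 0.960596 × 0.955824 = 142.3 W/m².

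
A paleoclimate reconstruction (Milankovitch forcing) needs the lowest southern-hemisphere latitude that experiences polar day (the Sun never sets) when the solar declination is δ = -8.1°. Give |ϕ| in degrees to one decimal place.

Polar day requires cos h₀ = −tan ϕ tan δ ≤ −1, i.e. tan ϕ tan δ ≥ 1.
The boundary is |tan ϕ| · |tan δ| = 1, so |ϕ| = 90° − |δ| = 90° − 8.1° = 81.9° in the southern hemisphere.

|ϕ| = 81.9°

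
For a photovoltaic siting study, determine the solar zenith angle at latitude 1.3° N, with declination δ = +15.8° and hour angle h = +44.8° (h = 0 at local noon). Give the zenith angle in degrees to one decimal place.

cos θ_z = sin ϕ sin δ + cos ϕ cos δ cos h = 0.006177 + 0.682586 = 0.688763.
θ_z = arccos(0.688763) = 46.5°.

θ_z = 46.5°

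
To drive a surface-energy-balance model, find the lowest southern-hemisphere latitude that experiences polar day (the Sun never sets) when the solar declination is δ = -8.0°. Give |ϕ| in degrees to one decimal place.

|ϕ| = 82.0°

Polar day requires cos h₀ = −tan ϕ tan δ ≤ −1, i.e. tan ϕ tan δ ≥ 1.
The boundary is |tan ϕ| · |tan δ| = 1, so |ϕ| = 90° − |δ| = 90° − 8.0° = 82.0° in the southern hemisphere.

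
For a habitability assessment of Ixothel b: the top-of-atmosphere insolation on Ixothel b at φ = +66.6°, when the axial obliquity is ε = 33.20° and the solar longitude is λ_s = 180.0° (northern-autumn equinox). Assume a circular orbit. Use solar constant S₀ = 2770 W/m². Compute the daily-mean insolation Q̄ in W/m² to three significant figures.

Q̄ ≈ 350 W/m²

Solar declination: sin δ = sin ε · sin λ_s = sin 33.20° × sin 180.0° = 0.00000, so δ = +0.000°.
cos H₀ = −tan(+66.6°) tan(+0.000°) = -0.0000, H₀ = 1.5708 rad.
Bracket: H₀ sin φ sin δ + cos φ cos δ sin H₀ = 1.5708×0.91775×0.00000 + 0.39715×1.00000×1.00000 = 0.000000 + 0.397150 = 0.397150.
Q̄ = (S₀/π) × [bracket] = (2770/π) × 0.397150 = 350.2 W/m².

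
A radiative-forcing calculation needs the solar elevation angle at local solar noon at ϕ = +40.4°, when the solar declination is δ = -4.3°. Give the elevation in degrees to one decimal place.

At local noon the hour angle is zero, so the zenith angle equals |ϕ − δ| = |+40.4° − (-4.300°)| = 44.700°.
Elevation = 90° − 44.700° = 45.3°.

45.3°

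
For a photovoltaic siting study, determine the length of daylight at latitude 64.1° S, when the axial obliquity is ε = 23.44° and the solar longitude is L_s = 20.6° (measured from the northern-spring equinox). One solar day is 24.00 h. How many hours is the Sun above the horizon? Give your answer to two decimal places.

9.74 h

Solar declination: sin δ = sin ε · sin L_s = sin 23.44° × sin 20.6° = 0.13996, so δ = +8.045°.
cos h₀ = −tan ϕ · tan δ = −tan(-64.1°) × tan(+8.045°) = 0.2911, so h₀ = 1.2754 rad = 73.08°.
Daylight = 2h₀/(2π) × 24.00 h = (1.2754/π) × 24.00 = 9.74 h.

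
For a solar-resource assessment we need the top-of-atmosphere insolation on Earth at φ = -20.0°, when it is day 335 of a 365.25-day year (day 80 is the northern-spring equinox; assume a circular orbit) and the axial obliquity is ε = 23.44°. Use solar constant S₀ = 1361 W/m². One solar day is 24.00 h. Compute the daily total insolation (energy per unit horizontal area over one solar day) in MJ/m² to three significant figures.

40.5 MJ/m²

Solar longitude: λ_s = 360° × (335 − 80)/365.25 = 251.335°.
sin δ = sin 23.44° × sin 251.335° = -0.37687, so δ = -22.140°.
cos H₀ = −tan(-20.0°) tan(-22.140°) = -0.1481, H₀ = 1.7194 rad.
Bracket: H₀ sin φ sin δ + cos φ cos δ sin H₀ = 1.7194×-0.34202×-0.37687 + 0.93969×0.92627×0.98897 = 0.221626 + 0.860806 = 1.082432.
Q̄ = (S₀/π) × [bracket] = (1361/π) × 1.082432 = 468.93 W/m².
Daily total = Q̄ × 24.00 h × 3600 s/h = 468.93 × 24.00 × 3600 / 10⁶ = 40.52 MJ/m².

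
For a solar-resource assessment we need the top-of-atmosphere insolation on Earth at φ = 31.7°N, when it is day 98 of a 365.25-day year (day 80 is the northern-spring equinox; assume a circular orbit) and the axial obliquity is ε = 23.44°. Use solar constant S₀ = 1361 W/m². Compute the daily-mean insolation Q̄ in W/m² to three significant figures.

Q̄ ≈ 410 W/m²

Solar longitude: λ_s = 360° × (98 − 80)/365.25 = 17.741°.
sin δ = sin 23.44° × sin 17.741° = 0.12121, so δ = +6.962°.
cos H₀ = −tan(+31.7°) tan(+6.962°) = -0.0754, H₀ = 1.6463 rad.
Bracket: H₀ sin φ sin δ + cos φ cos δ sin H₀ = 1.6463×0.52547×0.12121 + 0.85081×0.99263×0.99715 = 0.104856 + 0.842133 = 0.946989.
Q̄ = (S₀/π) × [bracket] = (1361/π) × 0.946989 = 410.3 W/m².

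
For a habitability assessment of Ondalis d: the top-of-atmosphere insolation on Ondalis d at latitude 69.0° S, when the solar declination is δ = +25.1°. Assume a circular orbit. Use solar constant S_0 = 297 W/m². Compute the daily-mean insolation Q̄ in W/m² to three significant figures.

Q̄ ≈ 0.00 W/m²

cos h₀ = −tan(-69.0°) tan(+25.100°) = 1.2203 ≥ 1 ⇒ polar night, h₀ = 0 and Q̄ = 0.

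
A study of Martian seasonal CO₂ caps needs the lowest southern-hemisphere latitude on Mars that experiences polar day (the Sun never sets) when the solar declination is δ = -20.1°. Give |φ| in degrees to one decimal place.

Polar day requires cos H₀ = −tan φ tan δ ≤ −1, i.e. tan φ tan δ ≥ 1.
The boundary is |tan φ| · |tan δ| = 1, so |φ| = 90° − |δ| = 90° − 20.1° = 69.9° in the southern hemisphere.

|φ| = 69.9°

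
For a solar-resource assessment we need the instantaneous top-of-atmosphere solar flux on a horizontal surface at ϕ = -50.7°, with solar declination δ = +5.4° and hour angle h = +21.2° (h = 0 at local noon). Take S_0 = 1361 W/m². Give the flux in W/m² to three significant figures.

cos θ_z = sin ϕ sin δ + cos ϕ cos δ cos h = -0.072825 + 0.587895 = 0.515070.
Flux = S_0 · cos θ_z = 1361 × 0.515070 = 701.0 W/m².

701 W/m²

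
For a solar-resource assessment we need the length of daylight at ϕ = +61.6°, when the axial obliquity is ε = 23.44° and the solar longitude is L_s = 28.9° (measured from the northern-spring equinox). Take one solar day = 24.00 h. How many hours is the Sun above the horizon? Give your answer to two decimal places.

Solar declination: sin δ = sin ε · sin L_s = sin 23.44° × sin 28.9° = 0.19224, so δ = +11.084°.
cos h₀ = −tan ϕ · tan δ = −tan(+61.6°) × tan(+11.084°) = -0.3623, so h₀ = 1.9415 rad = 111.24°.
Daylight = 2h₀/(2π) × 24.00 h = (1.9415/π) × 24.00 = 14.83 h.

14.83 h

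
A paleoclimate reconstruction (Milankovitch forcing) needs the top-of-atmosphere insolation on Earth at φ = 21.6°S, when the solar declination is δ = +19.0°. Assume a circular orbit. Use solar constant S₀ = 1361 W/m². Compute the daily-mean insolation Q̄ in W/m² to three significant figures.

Q̄ ≈ 303 W/m²

cos H₀ = −tan(-21.6°) tan(+19.000°) = 0.1363, H₀ = 1.4340 rad.
Bracket: H₀ sin φ sin δ + cos φ cos δ sin H₀ = 1.4340×-0.36812×0.32557 + 0.92978×0.94552×0.99066 = -0.171863 + 0.870915 = 0.699052.
Q̄ = (S₀/π) × [bracket] = (1361/π) × 0.699052 = 302.8 W/m².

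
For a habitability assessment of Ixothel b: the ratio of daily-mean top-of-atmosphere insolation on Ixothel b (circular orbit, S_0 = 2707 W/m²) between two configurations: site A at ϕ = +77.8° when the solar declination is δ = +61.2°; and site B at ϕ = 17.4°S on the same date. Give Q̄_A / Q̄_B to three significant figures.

Q̄_A / Q̄_B ≈ 21.5

— Configuration A (ϕ=+77.8°):
cos h₀ = −tan(+77.8°) tan(+61.200°) = -8.4132 ≤ −1 ⇒ polar day, h₀ = π.
Bracket: h₀ sin ϕ sin δ + cos ϕ cos δ sin h₀ = 3.1416×0.97742×0.87631 + 0.21132×0.48175×0.00000 = 2.690852 + 0.000000 = 2.690852.
Q̄ = (S_0/π) × [bracket] = (2707/π) × 2.690852 = 2318.6 W/m².
— Configuration B (ϕ=-17.4°):
cos h₀ = −tan(-17.4°) tan(+61.200°) = 0.5700, h₀ = 0.9642 rad.
Bracket: h₀ sin ϕ sin δ + cos ϕ cos δ sin h₀ = 0.9642×-0.29904×0.87631 + 0.95424×0.48175×0.82162 = -0.252670 + 0.377703 = 0.125033.
Q̄ = (S_0/π) × [bracket] = (2707/π) × 0.125033 = 107.74 W/m².
Ratio Q̄_A / Q̄_B = 2318.6 / 107.74 = 21.52.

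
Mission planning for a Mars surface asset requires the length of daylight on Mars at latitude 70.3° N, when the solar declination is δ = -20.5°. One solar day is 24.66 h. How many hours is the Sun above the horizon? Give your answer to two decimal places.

0.00 h

cos H₀ = −tan φ · tan δ = 1.0442 ≥ 1, so the Sun never rises (polar night) and H₀ = 0.
Daylight = 2H₀/(2π) × 24.66 h = (0.0000/π) × 24.66 = 0.00 h.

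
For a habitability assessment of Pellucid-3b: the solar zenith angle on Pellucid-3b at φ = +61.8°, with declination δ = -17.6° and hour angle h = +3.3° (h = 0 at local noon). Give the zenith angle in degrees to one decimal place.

θ_z = 79.4°

cos θ_z = sin φ sin δ + cos φ cos δ cos h = -0.266480 + 0.449684 = 0.183204.
θ_z = arccos(0.183204) = 79.4°.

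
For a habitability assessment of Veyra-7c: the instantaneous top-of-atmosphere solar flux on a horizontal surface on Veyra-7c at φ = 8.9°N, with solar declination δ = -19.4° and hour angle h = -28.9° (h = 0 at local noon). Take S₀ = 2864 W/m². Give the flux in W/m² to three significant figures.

cos θ_z = sin φ sin δ + cos φ cos δ cos h = -0.051389 + 0.815816 = 0.764427.
Flux = S₀ · cos θ_z = 2864 × 0.764427 = 2189 W/m².

2.19e+03 W/m²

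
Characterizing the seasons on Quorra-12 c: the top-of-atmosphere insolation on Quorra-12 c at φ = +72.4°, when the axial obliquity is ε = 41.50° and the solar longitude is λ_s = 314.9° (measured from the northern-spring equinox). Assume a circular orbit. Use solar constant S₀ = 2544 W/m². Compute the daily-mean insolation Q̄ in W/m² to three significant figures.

Solar declination: sin δ = sin ε · sin λ_s = sin 41.50° × sin 314.9° = -0.46936, so δ = -27.993°.
cos H₀ = −tan(+72.4°) tan(-27.993°) = 1.6757 ≥ 1 ⇒ polar night, H₀ = 0 and Q̄ = 0.

Q̄ ≈ 0.00 W/m²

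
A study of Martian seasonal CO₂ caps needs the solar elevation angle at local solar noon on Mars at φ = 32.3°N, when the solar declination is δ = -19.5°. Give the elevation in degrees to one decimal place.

38.2°

At local noon the hour angle is zero, so the zenith angle equals |φ − δ| = |+32.3° − (-19.500°)| = 51.800°.
Elevation = 90° − 51.800° = 38.2°.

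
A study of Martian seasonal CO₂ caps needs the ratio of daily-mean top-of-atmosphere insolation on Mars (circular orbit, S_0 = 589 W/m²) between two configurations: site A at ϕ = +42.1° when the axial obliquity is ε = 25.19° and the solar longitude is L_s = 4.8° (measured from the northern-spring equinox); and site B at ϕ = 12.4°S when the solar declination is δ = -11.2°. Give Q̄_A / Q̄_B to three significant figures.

Q̄_A / Q̄_B ≈ 0.761

— Configuration A (ϕ=+42.1°):
Solar declination: sin δ = sin ε · sin L_s = sin 25.19° × sin 4.8° = 0.03562, so δ = +2.041°.
cos h₀ = −tan(+42.1°) tan(+2.041°) = -0.0322, h₀ = 1.6030 rad.
Bracket: h₀ sin ϕ sin δ + cos ϕ cos δ sin h₀ = 1.6030×0.67043×0.03562 + 0.74198×0.99937×0.99948 = 0.038281 + 0.741127 = 0.779408.
Q̄ = (S_0/π) × [bracket] = (589/π) × 0.779408 = 146.13 W/m².
— Configuration B (ϕ=-12.4°):
cos h₀ = −tan(-12.4°) tan(-11.200°) = -0.0435, h₀ = 1.6143 rad.
Bracket: h₀ sin ϕ sin δ + cos ϕ cos δ sin h₀ = 1.6143×-0.21474×-0.19423 + 0.97667×0.98096×0.99905 = 0.067331 + 0.957164 = 1.024495.
Q̄ = (S_0/π) × [bracket] = (589/π) × 1.024495 = 192.08 W/m².
Ratio Q̄_A / Q̄_B = 146.13 / 192.08 = 0.7608.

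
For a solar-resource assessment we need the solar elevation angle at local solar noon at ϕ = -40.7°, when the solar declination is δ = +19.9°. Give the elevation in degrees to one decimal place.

At local noon the hour angle is zero, so the zenith angle equals |ϕ − δ| = |-40.7° − (+19.900°)| = 60.600°.
Elevation = 90° − 60.600° = 29.4°.

29.4°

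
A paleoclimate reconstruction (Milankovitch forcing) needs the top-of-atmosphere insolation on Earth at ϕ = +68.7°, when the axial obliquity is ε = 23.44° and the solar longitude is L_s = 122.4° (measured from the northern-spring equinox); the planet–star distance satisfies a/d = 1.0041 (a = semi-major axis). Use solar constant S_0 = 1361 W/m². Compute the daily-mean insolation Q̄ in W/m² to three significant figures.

Q̄ ≈ 433 W/m²

Solar declination: sin δ = sin ε · sin L_s = sin 23.44° × sin 122.4° = 0.33586, so δ = +19.625°.
cos h₀ = −tan(+68.7°) tan(+19.625°) = -0.9146, h₀ = 2.7252 rad.
Bracket: h₀ sin ϕ sin δ + cos ϕ cos δ sin h₀ = 2.7252×0.93169×0.33586 + 0.36325×0.94191×0.40442 = 0.852763 + 0.138372 = 0.991135.
Inverse-square distance factor (a/d)² = 1.0041² = 1.008217.
Q̄ = (S_0/π) × 1.008217 × [bracket] = (1361/π) × 1.008217 × 0.991135 = 432.9 W/m².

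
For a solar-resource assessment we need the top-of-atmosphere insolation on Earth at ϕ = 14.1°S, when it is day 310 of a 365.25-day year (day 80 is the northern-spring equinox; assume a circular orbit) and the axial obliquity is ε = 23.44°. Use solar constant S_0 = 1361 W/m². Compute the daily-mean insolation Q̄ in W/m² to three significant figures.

Solar longitude: L_s = 360° × (310 − 80)/365.25 = 226.694°.
sin δ = sin 23.44° × sin 226.694° = -0.28947, so δ = -16.826°.
cos h₀ = −tan(-14.1°) tan(-16.826°) = -0.0760, h₀ = 1.6468 rad.
Bracket: h₀ sin ϕ sin δ + cos ϕ cos δ sin h₀ = 1.6468×-0.24362×-0.28947 + 0.96987×0.95719×0.99711 = 0.116133 + 0.925667 = 1.041800.
Q̄ = (S_0/π) × [bracket] = (1361/π) × 1.041800 = 451.3 W/m².

Q̄ ≈ 451 W/m²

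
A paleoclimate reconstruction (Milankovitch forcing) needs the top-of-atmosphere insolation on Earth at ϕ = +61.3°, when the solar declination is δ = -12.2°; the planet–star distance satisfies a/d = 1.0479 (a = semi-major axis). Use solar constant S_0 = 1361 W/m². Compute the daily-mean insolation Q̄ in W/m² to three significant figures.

Q̄ ≈ 102 W/m²

cos h₀ = −tan(+61.3°) tan(-12.200°) = 0.3949, h₀ = 1.1648 rad.
Bracket: h₀ sin ϕ sin δ + cos ϕ cos δ sin h₀ = 1.1648×0.87715×-0.21132 + 0.48022×0.97742×0.91872 = -0.215907 + 0.431226 = 0.215319.
Inverse-square distance factor (a/d)² = 1.0479² = 1.098094.
Q̄ = (S_0/π) × 1.098094 × [bracket] = (1361/π) × 1.098094 × 0.215319 = 102.4 W/m².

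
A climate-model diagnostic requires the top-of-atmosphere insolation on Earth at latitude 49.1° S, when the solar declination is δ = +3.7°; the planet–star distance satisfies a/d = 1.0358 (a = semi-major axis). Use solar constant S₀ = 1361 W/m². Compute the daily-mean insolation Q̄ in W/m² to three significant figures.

Q̄ ≈ 269 W/m²

cos H₀ = −tan(-49.1°) tan(+3.700°) = 0.0747, H₀ = 1.4961 rad.
Bracket: H₀ sin φ sin δ + cos φ cos δ sin H₀ = 1.4961×-0.75585×0.06453 + 0.65474×0.99792×0.99721 = -0.072972 + 0.651555 = 0.578583.
Inverse-square distance factor (a/d)² = 1.0358² = 1.072882.
Q̄ = (S₀/π) × 1.072882 × [bracket] = (1361/π) × 1.072882 × 0.578583 = 268.9 W/m².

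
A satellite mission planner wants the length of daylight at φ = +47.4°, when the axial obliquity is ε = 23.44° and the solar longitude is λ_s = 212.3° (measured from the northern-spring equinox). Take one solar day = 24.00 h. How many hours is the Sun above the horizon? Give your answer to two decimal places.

Solar declination: sin δ = sin ε · sin λ_s = sin 23.44° × sin 212.3° = -0.21256, so δ = -12.272°.
cos H₀ = −tan φ · tan δ = −tan(+47.4°) × tan(-12.272°) = 0.2366, so H₀ = 1.3320 rad = 76.32°.
Daylight = 2H₀/(2π) × 24.00 h = (1.3320/π) × 24.00 = 10.18 h.

10.18 h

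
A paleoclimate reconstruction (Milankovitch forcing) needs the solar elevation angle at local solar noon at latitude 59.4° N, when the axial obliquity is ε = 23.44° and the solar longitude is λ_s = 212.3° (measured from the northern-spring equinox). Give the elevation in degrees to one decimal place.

18.3°

Solar declination: sin δ = sin ε · sin λ_s = sin 23.44° × sin 212.3° = -0.21256, so δ = -12.272°.
At local noon the hour angle is zero, so the zenith angle equals |φ − δ| = |+59.4° − (-12.272°)| = 71.672°.
Elevation = 90° − 71.672° = 18.3°.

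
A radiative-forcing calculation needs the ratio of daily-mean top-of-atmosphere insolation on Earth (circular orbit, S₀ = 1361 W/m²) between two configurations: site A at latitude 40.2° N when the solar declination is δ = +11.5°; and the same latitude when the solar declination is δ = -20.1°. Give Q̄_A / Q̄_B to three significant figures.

Q̄_A / Q̄_B ≈ 2.38

— Configuration A (φ=+40.2°):
cos H₀ = −tan(+40.2°) tan(+11.500°) = -0.1719, H₀ = 1.7436 rad.
Bracket: H₀ sin φ sin δ + cos φ cos δ sin H₀ = 1.7436×0.64546×0.19937 + 0.76380×0.97992×0.98511 = 0.224376 + 0.737318 = 0.961694.
Q̄ = (S₀/π) × [bracket] = (1361/π) × 0.961694 = 416.62 W/m².
— Configuration B (φ=+40.2°):
cos H₀ = −tan(+40.2°) tan(-20.100°) = 0.3093, H₀ = 1.2564 rad.
Bracket: H₀ sin φ sin δ + cos φ cos δ sin H₀ = 1.2564×0.64546×-0.34366 + 0.76380×0.93909×0.95098 = -0.278693 + 0.682116 = 0.403423.
Q̄ = (S₀/π) × [bracket] = (1361/π) × 0.403423 = 174.77 W/m².
Ratio Q̄_A / Q̄_B = 416.62 / 174.77 = 2.384.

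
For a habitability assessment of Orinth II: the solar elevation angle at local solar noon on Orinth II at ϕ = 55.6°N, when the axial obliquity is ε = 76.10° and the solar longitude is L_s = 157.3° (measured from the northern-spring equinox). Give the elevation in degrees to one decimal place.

Solar declination: sin δ = sin ε · sin L_s = sin 76.10° × sin 157.3° = 0.37461, so δ = +22.000°.
At local noon the hour angle is zero, so the zenith angle equals |ϕ − δ| = |+55.6° − (+22.000°)| = 33.600°.
Elevation = 90° − 33.600° = 56.4°.

56.4°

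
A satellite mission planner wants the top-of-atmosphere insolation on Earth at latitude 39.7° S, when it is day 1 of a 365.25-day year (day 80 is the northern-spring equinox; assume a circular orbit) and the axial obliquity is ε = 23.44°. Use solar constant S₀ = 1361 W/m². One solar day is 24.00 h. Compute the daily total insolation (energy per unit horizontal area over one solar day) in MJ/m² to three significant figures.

Solar longitude: λ_s = 360° × (1 − 80)/365.25 = -77.864°, i.e. -77.864° + 360° = 282.136°.
sin δ = sin 23.44° × sin 282.136° = -0.38890, so δ = -22.886°.
cos H₀ = −tan(-39.7°) tan(-22.886°) = -0.3505, H₀ = 1.9289 rad.
Bracket: H₀ sin φ sin δ + cos φ cos δ sin H₀ = 1.9289×-0.63877×-0.38890 + 0.76940×0.92128×0.93658 = 0.479173 + 0.663879 = 1.143052.
Q̄ = (S₀/π) × [bracket] = (1361/π) × 1.143052 = 495.19 W/m².
Daily total = Q̄ × 24.00 h × 3600 s/h = 495.19 × 24.00 × 3600 / 10⁶ = 42.78 MJ/m².

42.8 MJ/m²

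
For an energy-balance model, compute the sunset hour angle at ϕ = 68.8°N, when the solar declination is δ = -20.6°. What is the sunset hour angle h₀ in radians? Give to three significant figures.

h₀ = 0.249 rad

cos h₀ = −tan ϕ · tan δ = −tan(+68.8°) × tan(-20.600°) = 0.9691, so h₀ = 0.2494 rad = 14.29°.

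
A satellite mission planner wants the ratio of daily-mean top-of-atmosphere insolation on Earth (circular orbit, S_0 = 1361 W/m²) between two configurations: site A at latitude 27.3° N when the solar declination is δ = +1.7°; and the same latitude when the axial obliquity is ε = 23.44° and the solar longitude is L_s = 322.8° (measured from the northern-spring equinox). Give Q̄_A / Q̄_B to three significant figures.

Q̄_A / Q̄_B ≈ 1.31

— Configuration A (ϕ=+27.3°):
cos h₀ = −tan(+27.3°) tan(+1.700°) = -0.0153, h₀ = 1.5861 rad.
Bracket: h₀ sin ϕ sin δ + cos ϕ cos δ sin h₀ = 1.5861×0.45865×0.02967 + 0.88862×0.99956×0.99988 = 0.021584 + 0.888122 = 0.909706.
Q̄ = (S_0/π) × [bracket] = (1361/π) × 0.909706 = 394.10 W/m².
— Configuration B (ϕ=+27.3°):
Solar declination: sin δ = sin ε · sin L_s = sin 23.44° × sin 322.8° = -0.24050, so δ = -13.916°.
cos h₀ = −tan(+27.3°) tan(-13.916°) = 0.1279, h₀ = 1.4426 rad.
Bracket: h₀ sin ϕ sin δ + cos ϕ cos δ sin h₀ = 1.4426×0.45865×-0.24050 + 0.88862×0.97065×0.99179 = -0.159126 + 0.855458 = 0.696332.
Q̄ = (S_0/π) × [bracket] = (1361/π) × 0.696332 = 301.66 W/m².
Ratio Q̄_A / Q̄_B = 394.10 / 301.66 = 1.306.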